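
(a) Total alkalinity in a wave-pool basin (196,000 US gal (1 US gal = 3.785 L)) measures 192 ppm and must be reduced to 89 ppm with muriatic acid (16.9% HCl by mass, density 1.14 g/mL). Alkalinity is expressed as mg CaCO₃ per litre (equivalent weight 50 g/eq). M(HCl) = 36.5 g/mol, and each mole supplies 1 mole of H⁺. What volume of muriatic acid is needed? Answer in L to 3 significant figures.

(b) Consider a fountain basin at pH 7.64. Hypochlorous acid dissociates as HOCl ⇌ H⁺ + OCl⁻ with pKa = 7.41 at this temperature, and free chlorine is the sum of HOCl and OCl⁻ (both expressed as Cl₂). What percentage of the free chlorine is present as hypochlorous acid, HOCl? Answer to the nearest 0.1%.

(a) 290 L; (b) 37.1%

(a) Volume: 196,000 US gal × 3.785 L/gal = 741,860 L.
(a) Alkalinity to neutralize: (192 − 89) = 103 mg/L as CaCO₃ × 741,860 L = 76,410 g as CaCO₃.
(a) Equivalents of H⁺ required: 76,410 ÷ 50 g/eq = 1528 eq = 1528 mol HCl.
(a) Mass of HCl: 1528 × 36.5 = 55,780 g.
(a) Mass of 16.9% solution: 55,780 / 0.169 = 330,100 g.
(a) Volume: 330,100 g ÷ 1.14 g/mL = 289,500 mL.

(b) [OCl⁻]/[HOCl] = 10^(pH − pKa) = 10^(7.64 − 7.41) = 10^0.23 = 1.698.
(b) Fraction as HOCl = 1 / (1 + 1.698) = 0.3706.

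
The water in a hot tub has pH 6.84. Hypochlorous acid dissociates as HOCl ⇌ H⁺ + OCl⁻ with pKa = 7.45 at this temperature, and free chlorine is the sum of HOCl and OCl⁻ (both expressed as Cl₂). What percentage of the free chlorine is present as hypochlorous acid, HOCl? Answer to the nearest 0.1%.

[OCl⁻]/[HOCl] = 10^(pH − pKa) = 10^(6.84 − 7.45) = 10^-0.61 = 0.2455.
Fraction as HOCl = 1 / (1 + 0.2455) = 0.8029.

80.3%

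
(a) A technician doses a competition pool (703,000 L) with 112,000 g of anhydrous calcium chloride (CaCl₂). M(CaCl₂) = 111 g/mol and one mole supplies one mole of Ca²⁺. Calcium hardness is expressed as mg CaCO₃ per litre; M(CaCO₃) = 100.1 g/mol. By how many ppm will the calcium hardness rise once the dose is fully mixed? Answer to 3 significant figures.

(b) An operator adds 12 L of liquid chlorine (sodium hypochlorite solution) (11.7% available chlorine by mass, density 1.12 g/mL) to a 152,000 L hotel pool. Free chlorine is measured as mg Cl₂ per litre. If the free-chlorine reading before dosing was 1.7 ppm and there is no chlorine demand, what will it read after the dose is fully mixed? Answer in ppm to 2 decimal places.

(a) Moles of Ca²⁺: 112,000 g ÷ 111 g/mol = 1009 mol.
(a) As CaCO₃: 1009 mol × 100.1 g/mol = 101,000 g.
(a) Rise: 101,000 g / 703,000 L × 1000 = 143.7 mg/L.

(b) Mass of solution: 12 L × 1000 mL/L × 1.12 g/mL = 13,440 g.
(b) Available chlorine delivered: 13,440 g × 0.117 = 1572 g as Cl₂.
(b) Concentration rise: 1572 g / 152,000 L = 10.35 mg/L = 10.35 ppm.
(b) Final FC: 1.7 + 10.35 = 12.05 ppm.

(a) 144 ppm; (b) 12.05 ppm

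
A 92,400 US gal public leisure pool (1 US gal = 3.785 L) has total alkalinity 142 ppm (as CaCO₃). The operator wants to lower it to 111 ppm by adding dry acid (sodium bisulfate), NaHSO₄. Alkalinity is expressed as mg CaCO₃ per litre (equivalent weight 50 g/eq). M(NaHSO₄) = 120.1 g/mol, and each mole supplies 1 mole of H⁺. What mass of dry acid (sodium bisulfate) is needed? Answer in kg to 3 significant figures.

Volume: 92,400 US gal × 3.785 L/gal = 349,734 L.
Alkalinity to neutralize: (142 − 111) = 31 mg/L as CaCO₃ × 349,734 L = 10,840 g as CaCO₃.
Equivalents of H⁺ required: 10,840 ÷ 50 g/eq = 216.8 eq = 216.8 mol NaHSO₄.
Mass of NaHSO₄: 216.8 × 120.1 = 26,040 g.

26.0 kg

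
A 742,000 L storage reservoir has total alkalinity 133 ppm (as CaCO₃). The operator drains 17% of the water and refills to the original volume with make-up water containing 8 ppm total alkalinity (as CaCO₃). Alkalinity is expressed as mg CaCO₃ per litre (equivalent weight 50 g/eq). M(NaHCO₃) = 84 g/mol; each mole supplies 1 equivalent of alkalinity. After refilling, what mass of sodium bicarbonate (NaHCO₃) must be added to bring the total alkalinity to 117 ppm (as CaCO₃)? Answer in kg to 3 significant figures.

6.54 kg

After draining 17% and refilling: 133 × 0.83 + 8 × 0.17 = 111.75 ppm.
Deficit to target: 117 − 111.75 = 5.25 mg/L.
As CaCO₃: 5.25 mg/L × 742,000 L = 3896 g; ÷ 50 g/eq ÷ 1 = 77.91 mol NaHCO₃.
Mass: 77.91 × 84 = 6544 g.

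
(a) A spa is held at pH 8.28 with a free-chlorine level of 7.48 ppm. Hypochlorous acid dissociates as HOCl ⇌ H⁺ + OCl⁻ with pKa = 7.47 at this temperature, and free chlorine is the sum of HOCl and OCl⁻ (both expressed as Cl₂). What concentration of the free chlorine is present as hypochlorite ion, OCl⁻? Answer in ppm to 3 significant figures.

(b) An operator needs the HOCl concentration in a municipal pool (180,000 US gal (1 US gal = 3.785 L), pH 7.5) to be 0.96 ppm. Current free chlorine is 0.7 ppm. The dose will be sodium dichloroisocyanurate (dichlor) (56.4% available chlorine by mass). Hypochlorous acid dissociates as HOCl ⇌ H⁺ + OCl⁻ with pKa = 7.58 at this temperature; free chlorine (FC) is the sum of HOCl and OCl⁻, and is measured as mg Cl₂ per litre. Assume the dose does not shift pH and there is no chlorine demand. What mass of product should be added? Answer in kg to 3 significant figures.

(a) [OCl⁻]/[HOCl] = 10^(pH − pKa) = 10^(8.28 − 7.47) = 10^0.81 = 6.457.
(a) Fraction as HOCl = 1 / (1 + 6.457) = 0.1341.
(a) OCl⁻ = (1 − 0.1341) × 7.48 ppm = 6.477 ppm.

(b) Volume: 180,000 US gal × 3.785 L/gal = 681,300 L.
(b) [OCl⁻]/[HOCl] = 10^(pH − pKa) = 10^(7.5 − 7.58) = 0.8318; fraction as HOCl = 1/(1 + 0.8318) = 0.5459.
(b) Free chlorine required for 0.96 ppm HOCl: 0.96 / 0.5459 = 1.758 ppm.
(b) FC to add: 1.758 − 0.7 = 1.058 mg/L as Cl₂.
(b) Cl₂ equivalent: 1.058 mg/L × 681,300 L = 721.2 g.
(b) Product at 56.4% available Cl: 721.2 / 0.564 = 1279 g.

(a) 6.48 ppm; (b) 1.28 kg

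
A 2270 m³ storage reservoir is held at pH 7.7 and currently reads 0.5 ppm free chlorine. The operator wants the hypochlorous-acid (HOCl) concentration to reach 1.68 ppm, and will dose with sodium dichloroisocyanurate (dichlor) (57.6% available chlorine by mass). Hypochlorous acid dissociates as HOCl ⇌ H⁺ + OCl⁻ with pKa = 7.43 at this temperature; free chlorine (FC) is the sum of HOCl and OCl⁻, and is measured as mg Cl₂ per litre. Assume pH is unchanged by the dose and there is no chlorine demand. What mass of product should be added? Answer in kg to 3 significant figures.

Volume: 2270 m³ = 2,270,000 L.
[OCl⁻]/[HOCl] = 10^(pH − pKa) = 10^(7.7 − 7.43) = 1.862; fraction as HOCl = 1/(1 + 1.862) = 0.3494.
Free chlorine required for 1.68 ppm HOCl: 1.68 / 0.3494 = 4.808 ppm.
FC to add: 4.808 − 0.5 = 4.308 mg/L as Cl₂.
Cl₂ equivalent: 4.308 mg/L × 2,270,000 L = 9780 g.
Product at 57.6% available Cl: 9780 / 0.576 = 16,980 g.

17.0 kg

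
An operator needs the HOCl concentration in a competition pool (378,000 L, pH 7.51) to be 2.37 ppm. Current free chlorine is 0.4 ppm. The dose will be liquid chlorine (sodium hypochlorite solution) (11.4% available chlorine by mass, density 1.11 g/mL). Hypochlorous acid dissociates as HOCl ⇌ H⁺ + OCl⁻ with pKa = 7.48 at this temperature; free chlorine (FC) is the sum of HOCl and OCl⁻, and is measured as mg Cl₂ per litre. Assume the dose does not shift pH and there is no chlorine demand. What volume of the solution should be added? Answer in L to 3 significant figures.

13.5 L

[OCl⁻]/[HOCl] = 10^(pH − pKa) = 10^(7.51 − 7.48) = 1.072; fraction as HOCl = 1/(1 + 1.072) = 0.4827.
Free chlorine required for 2.37 ppm HOCl: 2.37 / 0.4827 = 4.91 ppm.
FC to add: 4.91 − 0.4 = 4.51 mg/L as Cl₂.
Cl₂ equivalent: 4.51 mg/L × 378,000 L = 1705 g.
Product at 11.4% available Cl: 1705 / 0.114 = 14,950 g.
Volume: 14,950 g ÷ 1.11 g/mL = 13,470 mL.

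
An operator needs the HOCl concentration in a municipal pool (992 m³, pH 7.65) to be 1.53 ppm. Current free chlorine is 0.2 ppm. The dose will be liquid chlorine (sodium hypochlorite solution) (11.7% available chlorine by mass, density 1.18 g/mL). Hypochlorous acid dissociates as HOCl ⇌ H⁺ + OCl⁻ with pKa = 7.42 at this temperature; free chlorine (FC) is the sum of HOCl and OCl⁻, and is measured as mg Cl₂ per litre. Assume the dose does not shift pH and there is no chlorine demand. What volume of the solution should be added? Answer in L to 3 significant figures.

Volume: 992 m³ = 992,000 L.
[OCl⁻]/[HOCl] = 10^(pH − pKa) = 10^(7.65 − 7.42) = 1.698; fraction as HOCl = 1/(1 + 1.698) = 0.3706.
Free chlorine required for 1.53 ppm HOCl: 1.53 / 0.3706 = 4.128 ppm.
FC to add: 4.128 − 0.2 = 3.928 mg/L as Cl₂.
Cl₂ equivalent: 3.928 mg/L × 992,000 L = 3897 g.
Product at 11.7% available Cl: 3897 / 0.117 = 33,310 g.
Volume: 33,310 g ÷ 1.18 g/mL = 28,230 mL.

28.2 L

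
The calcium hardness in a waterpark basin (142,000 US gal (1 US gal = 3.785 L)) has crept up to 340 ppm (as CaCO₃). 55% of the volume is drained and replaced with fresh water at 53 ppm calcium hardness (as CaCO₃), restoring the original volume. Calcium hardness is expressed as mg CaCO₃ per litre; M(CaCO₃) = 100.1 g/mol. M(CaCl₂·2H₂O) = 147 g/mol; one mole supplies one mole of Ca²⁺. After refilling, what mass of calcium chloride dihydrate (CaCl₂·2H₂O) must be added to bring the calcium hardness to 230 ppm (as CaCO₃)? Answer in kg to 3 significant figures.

37.8 kg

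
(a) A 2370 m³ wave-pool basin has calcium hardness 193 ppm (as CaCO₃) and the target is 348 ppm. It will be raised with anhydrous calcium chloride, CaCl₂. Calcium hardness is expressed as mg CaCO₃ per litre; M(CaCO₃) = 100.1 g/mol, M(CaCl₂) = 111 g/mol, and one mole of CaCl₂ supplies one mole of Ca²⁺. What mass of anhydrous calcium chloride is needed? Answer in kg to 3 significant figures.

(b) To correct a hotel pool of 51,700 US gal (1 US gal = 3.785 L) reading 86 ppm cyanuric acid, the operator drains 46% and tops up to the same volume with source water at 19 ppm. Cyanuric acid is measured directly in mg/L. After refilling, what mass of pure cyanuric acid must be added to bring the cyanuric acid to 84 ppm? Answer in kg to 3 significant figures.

(a) Volume: 2370 m³ = 2,370,000 L.
(a) Hardness to add: (348 − 193) = 155 mg/L as CaCO₃ × 2,370,000 L = 367,400 g as CaCO₃.
(a) Moles of Ca²⁺ (1 mol Ca²⁺ ≡ 1 mol CaCO₃): 367,400 / 100.1 g/mol = 3670 mol.
(a) Mass of CaCl₂: 3670 × 111 = 407,400 g.

(b) Volume: 51,700 US gal × 3.785 L/gal = 195,684 L.
(b) After draining 46% and refilling: 86 × 0.54 + 19 × 0.46 = 55.18 ppm.
(b) Deficit to target: 84 − 55.18 = 28.82 mg/L.
(b) Mass: 28.82 mg/L × 195,684 L = 5640 g cyanuric acid.

(a) 407 kg; (b) 5.64 kg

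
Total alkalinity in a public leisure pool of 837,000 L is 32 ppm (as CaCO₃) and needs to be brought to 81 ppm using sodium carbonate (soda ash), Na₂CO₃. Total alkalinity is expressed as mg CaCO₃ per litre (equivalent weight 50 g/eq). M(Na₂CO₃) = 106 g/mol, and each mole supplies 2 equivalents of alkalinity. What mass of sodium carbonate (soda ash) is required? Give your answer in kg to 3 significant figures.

43.5 kg

Alkalinity to add: (81 − 32) = 49 mg/L as CaCO₃ × 837,000 L = 41,010 g as CaCO₃.
Equivalents: 41,010 g ÷ 50 g/eq = 820.3 eq.
Each mole of Na₂CO₃ supplies 2 eq, so 820.3 / 2 = 410.1 mol.
Mass: 410.1 mol × 106 g/mol = 43,470 g.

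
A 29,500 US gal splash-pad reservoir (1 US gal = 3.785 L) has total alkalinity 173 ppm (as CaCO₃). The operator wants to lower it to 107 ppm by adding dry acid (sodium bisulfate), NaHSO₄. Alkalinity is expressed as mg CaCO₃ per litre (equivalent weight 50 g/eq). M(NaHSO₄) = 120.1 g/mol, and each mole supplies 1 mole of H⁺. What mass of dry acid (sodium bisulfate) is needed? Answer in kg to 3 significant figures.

17.7 kg

Volume: 29,500 US gal × 3.785 L/gal = 111,658 L.
Alkalinity to neutralize: (173 − 107) = 66 mg/L as CaCO₃ × 111,658 L = 7369 g as CaCO₃.
Equivalents of H⁺ required: 7369 ÷ 50 g/eq = 147.4 eq = 147.4 mol NaHSO₄.
Mass of NaHSO₄: 147.4 × 120.1 = 17,700 g.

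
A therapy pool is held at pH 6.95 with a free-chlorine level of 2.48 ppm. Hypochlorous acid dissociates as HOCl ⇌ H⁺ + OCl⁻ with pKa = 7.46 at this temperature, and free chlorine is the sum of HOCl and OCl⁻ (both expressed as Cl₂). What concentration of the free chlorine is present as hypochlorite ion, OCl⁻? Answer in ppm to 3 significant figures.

[OCl⁻]/[HOCl] = 10^(pH − pKa) = 10^(6.95 − 7.46) = 10^-0.51 = 0.309.
Fraction as HOCl = 1 / (1 + 0.309) = 0.7639.
OCl⁻ = (1 − 0.7639) × 2.48 ppm = 0.5855 ppm.

0.585 ppm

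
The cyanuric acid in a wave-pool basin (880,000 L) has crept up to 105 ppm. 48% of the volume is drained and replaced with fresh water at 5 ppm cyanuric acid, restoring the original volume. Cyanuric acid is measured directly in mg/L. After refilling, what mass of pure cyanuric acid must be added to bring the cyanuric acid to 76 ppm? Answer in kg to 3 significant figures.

16.7 kg

After draining 48% and refilling: 105 × 0.52 + 5 × 0.48 = 57 ppm.
Deficit to target: 76 − 57 = 19 mg/L.
Mass: 19 mg/L × 880,000 L = 16,720 g cyanuric acid.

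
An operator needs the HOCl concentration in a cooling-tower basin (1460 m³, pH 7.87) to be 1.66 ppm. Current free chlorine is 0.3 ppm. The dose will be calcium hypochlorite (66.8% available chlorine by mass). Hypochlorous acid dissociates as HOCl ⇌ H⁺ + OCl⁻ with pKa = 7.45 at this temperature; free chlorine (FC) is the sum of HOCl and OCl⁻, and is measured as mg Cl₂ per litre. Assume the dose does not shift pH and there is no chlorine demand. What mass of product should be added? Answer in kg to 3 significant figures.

12.5 kg

Volume: 1460 m³ = 1,460,000 L.
[OCl⁻]/[HOCl] = 10^(pH − pKa) = 10^(7.87 − 7.45) = 2.63; fraction as HOCl = 1/(1 + 2.63) = 0.2755.
Free chlorine required for 1.66 ppm HOCl: 1.66 / 0.2755 = 6.026 ppm.
FC to add: 6.026 − 0.3 = 5.726 mg/L as Cl₂.
Cl₂ equivalent: 5.726 mg/L × 1,460,000 L = 8360 g.
Product at 66.8% available Cl: 8360 / 0.668 = 12,520 g.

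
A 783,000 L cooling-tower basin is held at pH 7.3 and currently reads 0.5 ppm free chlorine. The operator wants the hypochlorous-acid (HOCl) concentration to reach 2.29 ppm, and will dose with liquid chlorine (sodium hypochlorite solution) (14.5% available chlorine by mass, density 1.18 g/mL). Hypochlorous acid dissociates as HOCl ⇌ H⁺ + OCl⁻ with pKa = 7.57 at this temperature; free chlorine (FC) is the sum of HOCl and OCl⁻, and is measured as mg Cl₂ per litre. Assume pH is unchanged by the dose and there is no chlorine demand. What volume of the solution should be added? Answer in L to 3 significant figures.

13.8 L

[OCl⁻]/[HOCl] = 10^(pH − pKa) = 10^(7.3 − 7.57) = 0.537; fraction as HOCl = 1/(1 + 0.537) = 0.6506.
Free chlorine required for 2.29 ppm HOCl: 2.29 / 0.6506 = 3.52 ppm.
FC to add: 3.52 − 0.5 = 3.02 mg/L as Cl₂.
Cl₂ equivalent: 3.02 mg/L × 783,000 L = 2365 g.
Product at 14.5% available Cl: 2365 / 0.145 = 16,310 g.
Volume: 16,310 g ÷ 1.18 g/mL = 13,820 mL.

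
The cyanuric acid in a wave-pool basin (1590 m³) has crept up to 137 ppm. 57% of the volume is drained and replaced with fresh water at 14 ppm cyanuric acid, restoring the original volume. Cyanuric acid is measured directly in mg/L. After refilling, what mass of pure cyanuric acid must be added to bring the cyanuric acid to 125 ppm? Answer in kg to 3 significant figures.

Volume: 1590 m³ = 1,590,000 L.
After draining 57% and refilling: 137 × 0.43 + 14 × 0.57 = 66.89 ppm.
Deficit to target: 125 − 66.89 = 58.11 mg/L.
Mass: 58.11 mg/L × 1,590,000 L = 92,390 g cyanuric acid.

92.4 kg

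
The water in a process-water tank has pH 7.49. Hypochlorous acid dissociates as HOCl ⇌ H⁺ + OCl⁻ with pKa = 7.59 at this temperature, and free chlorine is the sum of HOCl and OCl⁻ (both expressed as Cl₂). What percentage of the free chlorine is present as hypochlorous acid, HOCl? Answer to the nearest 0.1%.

55.7%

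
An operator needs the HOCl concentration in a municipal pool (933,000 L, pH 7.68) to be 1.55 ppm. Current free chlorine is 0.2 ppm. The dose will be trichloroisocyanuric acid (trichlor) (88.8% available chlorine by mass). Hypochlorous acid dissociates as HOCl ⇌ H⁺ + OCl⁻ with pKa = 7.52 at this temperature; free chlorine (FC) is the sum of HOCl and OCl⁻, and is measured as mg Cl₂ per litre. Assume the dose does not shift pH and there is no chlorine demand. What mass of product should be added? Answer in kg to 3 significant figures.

[OCl⁻]/[HOCl] = 10^(pH − pKa) = 10^(7.68 − 7.52) = 1.445; fraction as HOCl = 1/(1 + 1.445) = 0.4089.
Free chlorine required for 1.55 ppm HOCl: 1.55 / 0.4089 = 3.79 ppm.
FC to add: 3.79 − 0.2 = 3.59 mg/L as Cl₂.
Cl₂ equivalent: 3.59 mg/L × 933,000 L = 3350 g.
Product at 88.8% available Cl: 3350 / 0.888 = 3772 g.

3.77 kg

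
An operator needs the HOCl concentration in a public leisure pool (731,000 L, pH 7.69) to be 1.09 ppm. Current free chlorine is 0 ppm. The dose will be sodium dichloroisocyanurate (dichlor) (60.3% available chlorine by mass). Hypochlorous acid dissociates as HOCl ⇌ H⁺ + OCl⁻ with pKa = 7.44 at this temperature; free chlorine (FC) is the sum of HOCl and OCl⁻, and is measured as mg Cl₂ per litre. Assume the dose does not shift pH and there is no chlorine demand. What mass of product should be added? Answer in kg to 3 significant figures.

[OCl⁻]/[HOCl] = 10^(pH − pKa) = 10^(7.69 − 7.44) = 1.778; fraction as HOCl = 1/(1 + 1.778) = 0.3599.
Free chlorine required for 1.09 ppm HOCl: 1.09 / 0.3599 = 3.028 ppm.
FC to add: 3.028 − 0 = 3.028 mg/L as Cl₂.
Cl₂ equivalent: 3.028 mg/L × 731,000 L = 2214 g.
Product at 60.3% available Cl: 2214 / 0.603 = 3671 g.

3.67 kg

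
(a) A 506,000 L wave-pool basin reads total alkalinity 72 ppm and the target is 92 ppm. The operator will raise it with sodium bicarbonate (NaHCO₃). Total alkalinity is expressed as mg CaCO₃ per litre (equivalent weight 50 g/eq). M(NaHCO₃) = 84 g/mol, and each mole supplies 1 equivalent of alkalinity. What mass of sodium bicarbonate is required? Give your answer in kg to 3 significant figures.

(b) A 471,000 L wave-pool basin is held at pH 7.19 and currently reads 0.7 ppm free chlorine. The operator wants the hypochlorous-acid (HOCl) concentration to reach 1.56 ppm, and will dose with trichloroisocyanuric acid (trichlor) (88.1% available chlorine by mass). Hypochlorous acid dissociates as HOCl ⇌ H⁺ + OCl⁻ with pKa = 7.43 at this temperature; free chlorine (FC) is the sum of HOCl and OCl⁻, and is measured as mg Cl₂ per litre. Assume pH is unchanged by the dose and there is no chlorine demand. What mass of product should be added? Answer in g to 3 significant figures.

(a) 17.0 kg; (b) 940 g

(a) Alkalinity to add: (92 − 72) = 20 mg/L as CaCO₃ × 506,000 L = 10,120 g as CaCO₃.
(a) Equivalents: 10,120 g ÷ 50 g/eq = 202.4 eq.
(a) NaHCO₃ supplies 1 eq per mole → 202.4 mol.
(a) Mass: 202.4 mol × 84 g/mol = 17,000 g.

(b) [OCl⁻]/[HOCl] = 10^(pH − pKa) = 10^(7.19 − 7.43) = 0.5754; fraction as HOCl = 1/(1 + 0.5754) = 0.6347.
(b) Free chlorine required for 1.56 ppm HOCl: 1.56 / 0.6347 = 2.458 ppm.
(b) FC to add: 2.458 − 0.7 = 1.758 mg/L as Cl₂.
(b) Cl₂ equivalent: 1.758 mg/L × 471,000 L = 827.9 g.
(b) Product at 88.1% available Cl: 827.9 / 0.881 = 939.7 g.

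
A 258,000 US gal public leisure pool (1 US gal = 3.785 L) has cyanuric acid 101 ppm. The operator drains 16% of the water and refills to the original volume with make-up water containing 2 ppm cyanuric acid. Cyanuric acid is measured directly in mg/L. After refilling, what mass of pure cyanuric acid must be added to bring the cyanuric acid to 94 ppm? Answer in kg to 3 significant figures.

8.63 kg

Volume: 258,000 US gal × 3.785 L/gal = 976,530 L.
After draining 16% and refilling: 101 × 0.84 + 2 × 0.16 = 85.16 ppm.
Deficit to target: 94 − 85.16 = 8.84 mg/L.
Mass: 8.84 mg/L × 976,530 L = 8633 g cyanuric acid.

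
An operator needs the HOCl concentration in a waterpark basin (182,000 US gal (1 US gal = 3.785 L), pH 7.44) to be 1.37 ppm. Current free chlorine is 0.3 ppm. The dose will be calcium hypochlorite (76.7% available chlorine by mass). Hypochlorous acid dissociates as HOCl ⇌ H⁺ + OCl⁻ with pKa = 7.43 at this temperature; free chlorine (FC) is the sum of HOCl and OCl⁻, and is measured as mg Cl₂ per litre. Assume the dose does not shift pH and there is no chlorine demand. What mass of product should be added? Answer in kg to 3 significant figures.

2.22 kg

Volume: 182,000 US gal × 3.785 L/gal = 688,870 L.
[OCl⁻]/[HOCl] = 10^(pH − pKa) = 10^(7.44 − 7.43) = 1.023; fraction as HOCl = 1/(1 + 1.023) = 0.4942.
Free chlorine required for 1.37 ppm HOCl: 1.37 / 0.4942 = 2.772 ppm.
FC to add: 2.772 − 0.3 = 2.472 mg/L as Cl₂.
Cl₂ equivalent: 2.472 mg/L × 688,870 L = 1703 g.
Product at 76.7% available Cl: 1703 / 0.767 = 2220 g.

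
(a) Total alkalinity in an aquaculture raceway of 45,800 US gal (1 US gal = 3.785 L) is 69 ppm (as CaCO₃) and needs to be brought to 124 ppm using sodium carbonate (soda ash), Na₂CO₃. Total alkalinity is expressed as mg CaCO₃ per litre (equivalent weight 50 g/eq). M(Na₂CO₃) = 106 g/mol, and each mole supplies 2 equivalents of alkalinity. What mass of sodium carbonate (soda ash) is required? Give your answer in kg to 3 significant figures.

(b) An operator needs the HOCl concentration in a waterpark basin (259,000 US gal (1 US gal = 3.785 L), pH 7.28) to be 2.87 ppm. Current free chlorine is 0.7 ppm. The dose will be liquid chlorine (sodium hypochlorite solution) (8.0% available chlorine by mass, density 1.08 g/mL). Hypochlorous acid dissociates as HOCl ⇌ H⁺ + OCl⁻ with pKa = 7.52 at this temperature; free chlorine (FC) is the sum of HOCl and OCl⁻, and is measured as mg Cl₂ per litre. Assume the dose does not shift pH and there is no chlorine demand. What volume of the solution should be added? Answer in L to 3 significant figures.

(a) 10.1 kg; (b) 43.4 L

(a) Volume: 45,800 US gal × 3.785 L/gal = 173,353 L.
(a) Alkalinity to add: (124 − 69) = 55 mg/L as CaCO₃ × 173,353 L = 9534 g as CaCO₃.
(a) Equivalents: 9534 g ÷ 50 g/eq = 190.7 eq.
(a) Each mole of Na₂CO₃ supplies 2 eq, so 190.7 / 2 = 95.34 mol.
(a) Mass: 95.34 mol × 106 g/mol = 10,110 g.

(b) Volume: 259,000 US gal × 3.785 L/gal = 980,315 L.
(b) [OCl⁻]/[HOCl] = 10^(pH − pKa) = 10^(7.28 − 7.52) = 0.5754; fraction as HOCl = 1/(1 + 0.5754) = 0.6347.
(b) Free chlorine required for 2.87 ppm HOCl: 2.87 / 0.6347 = 4.522 ppm.
(b) FC to add: 4.522 − 0.7 = 3.822 mg/L as Cl₂.
(b) Cl₂ equivalent: 3.822 mg/L × 980,315 L = 3746 g.
(b) Product at 8.0% available Cl: 3746 / 0.08 = 46,830 g.
(b) Volume: 46,830 g ÷ 1.08 g/mL = 43,360 mL.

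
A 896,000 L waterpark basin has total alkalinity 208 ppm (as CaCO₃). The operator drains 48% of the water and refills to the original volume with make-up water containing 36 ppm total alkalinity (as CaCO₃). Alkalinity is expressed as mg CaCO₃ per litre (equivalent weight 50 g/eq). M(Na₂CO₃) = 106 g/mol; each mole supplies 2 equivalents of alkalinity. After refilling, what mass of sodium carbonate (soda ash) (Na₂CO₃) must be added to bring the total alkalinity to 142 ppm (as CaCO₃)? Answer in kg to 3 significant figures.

15.7 kg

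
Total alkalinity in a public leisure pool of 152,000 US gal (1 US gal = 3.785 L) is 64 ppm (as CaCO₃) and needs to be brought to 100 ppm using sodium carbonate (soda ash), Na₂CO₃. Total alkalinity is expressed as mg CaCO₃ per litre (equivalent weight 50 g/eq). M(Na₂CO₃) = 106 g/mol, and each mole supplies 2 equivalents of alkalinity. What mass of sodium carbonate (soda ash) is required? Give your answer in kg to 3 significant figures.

22.0 kg

Volume: 152,000 US gal × 3.785 L/gal = 575,320 L.
Alkalinity to add: (100 − 64) = 36 mg/L as CaCO₃ × 575,320 L = 20,710 g as CaCO₃.
Equivalents: 20,710 g ÷ 50 g/eq = 414.2 eq.
Each mole of Na₂CO₃ supplies 2 eq, so 414.2 / 2 = 207.1 mol.
Mass: 207.1 mol × 106 g/mol = 21,950 g.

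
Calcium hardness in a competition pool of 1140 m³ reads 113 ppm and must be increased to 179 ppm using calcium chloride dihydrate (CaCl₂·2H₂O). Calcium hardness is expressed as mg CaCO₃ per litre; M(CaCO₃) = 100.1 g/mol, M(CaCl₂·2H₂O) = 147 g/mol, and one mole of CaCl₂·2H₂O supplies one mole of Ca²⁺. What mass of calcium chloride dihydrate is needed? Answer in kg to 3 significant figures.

Volume: 1140 m³ = 1,140,000 L.
Hardness to add: (179 − 113) = 66 mg/L as CaCO₃ × 1,140,000 L = 75,240 g as CaCO₃.
Moles of Ca²⁺ (1 mol Ca²⁺ ≡ 1 mol CaCO₃): 75,240 / 100.1 g/mol = 751.6 mol.
Mass of CaCl₂·2H₂O: 751.6 × 147 = 110,500 g.

110 kg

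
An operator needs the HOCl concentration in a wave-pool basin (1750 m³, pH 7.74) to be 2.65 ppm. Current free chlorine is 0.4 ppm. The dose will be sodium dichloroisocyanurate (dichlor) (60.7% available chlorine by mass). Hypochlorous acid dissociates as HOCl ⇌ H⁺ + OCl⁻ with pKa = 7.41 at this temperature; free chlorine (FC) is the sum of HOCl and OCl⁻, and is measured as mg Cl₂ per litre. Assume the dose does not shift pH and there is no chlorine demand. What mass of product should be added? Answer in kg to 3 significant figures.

Volume: 1750 m³ = 1,750,000 L.
[OCl⁻]/[HOCl] = 10^(pH − pKa) = 10^(7.74 − 7.41) = 2.138; fraction as HOCl = 1/(1 + 2.138) = 0.3187.
Free chlorine required for 2.65 ppm HOCl: 2.65 / 0.3187 = 8.316 ppm.
FC to add: 8.316 − 0.4 = 7.916 mg/L as Cl₂.
Cl₂ equivalent: 7.916 mg/L × 1,750,000 L = 13,850 g.
Product at 60.7% available Cl: 13,850 / 0.607 = 22,820 g.

22.8 kg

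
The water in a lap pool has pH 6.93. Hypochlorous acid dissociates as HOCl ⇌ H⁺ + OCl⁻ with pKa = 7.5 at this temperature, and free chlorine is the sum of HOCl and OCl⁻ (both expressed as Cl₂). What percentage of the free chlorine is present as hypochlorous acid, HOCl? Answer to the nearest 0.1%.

78.8%

[OCl⁻]/[HOCl] = 10^(pH − pKa) = 10^(6.93 − 7.5) = 10^-0.57 = 0.2692.
Fraction as HOCl = 1 / (1 + 0.2692) = 0.7879.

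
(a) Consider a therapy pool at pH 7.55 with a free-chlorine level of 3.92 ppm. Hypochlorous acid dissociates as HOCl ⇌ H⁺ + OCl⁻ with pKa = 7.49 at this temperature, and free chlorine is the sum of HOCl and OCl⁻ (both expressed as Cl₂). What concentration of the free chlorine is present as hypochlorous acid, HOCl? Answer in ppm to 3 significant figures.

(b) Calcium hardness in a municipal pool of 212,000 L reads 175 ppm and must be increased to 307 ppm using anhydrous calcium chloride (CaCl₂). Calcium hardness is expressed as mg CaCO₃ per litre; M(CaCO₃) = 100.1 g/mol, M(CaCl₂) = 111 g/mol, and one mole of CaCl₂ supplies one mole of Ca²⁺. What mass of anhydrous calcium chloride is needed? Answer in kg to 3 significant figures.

(a) 1.82 ppm; (b) 31.0 kg

(a) [OCl⁻]/[HOCl] = 10^(pH − pKa) = 10^(7.55 − 7.49) = 10^0.06 = 1.148.
(a) Fraction as HOCl = 1 / (1 + 1.148) = 0.4655.
(a) HOCl = 0.4655 × 3.92 ppm = 1.825 ppm.

(b) Hardness to add: (307 − 175) = 132 mg/L as CaCO₃ × 212,000 L = 27,980 g as CaCO₃.
(b) Moles of Ca²⁺ (1 mol Ca²⁺ ≡ 1 mol CaCO₃): 27,980 / 100.1 g/mol = 279.6 mol.
(b) Mass of CaCl₂: 279.6 × 111 = 31,030 g.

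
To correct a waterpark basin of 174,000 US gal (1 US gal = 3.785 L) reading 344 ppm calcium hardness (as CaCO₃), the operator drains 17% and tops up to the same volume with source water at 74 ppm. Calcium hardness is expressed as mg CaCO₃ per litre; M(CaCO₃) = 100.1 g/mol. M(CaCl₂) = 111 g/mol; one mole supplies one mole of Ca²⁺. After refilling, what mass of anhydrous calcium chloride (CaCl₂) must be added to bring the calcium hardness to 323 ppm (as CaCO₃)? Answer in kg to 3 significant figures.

Volume: 174,000 US gal × 3.785 L/gal = 658,590 L.
After draining 17% and refilling: 344 × 0.83 + 74 × 0.17 = 298.1 ppm.
Deficit to target: 323 − 298.1 = 24.9 mg/L.
As CaCO₃: 24.9 mg/L × 658,590 L = 16,400 g; ÷ 100.1 = 163.8 mol Ca²⁺.
Mass: 163.8 × 111 = 18,180 g.

18.2 kg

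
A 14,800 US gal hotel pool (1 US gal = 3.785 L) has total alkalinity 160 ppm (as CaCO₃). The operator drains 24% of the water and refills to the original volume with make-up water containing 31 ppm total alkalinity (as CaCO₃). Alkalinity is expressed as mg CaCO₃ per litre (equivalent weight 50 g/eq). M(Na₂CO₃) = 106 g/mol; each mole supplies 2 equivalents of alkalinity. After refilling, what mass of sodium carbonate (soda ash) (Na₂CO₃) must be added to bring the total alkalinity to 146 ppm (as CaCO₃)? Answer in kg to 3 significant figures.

Volume: 14,800 US gal × 3.785 L/gal = 56,018 L.
After draining 24% and refilling: 160 × 0.76 + 31 × 0.24 = 129.04 ppm.
Deficit to target: 146 − 129.04 = 16.96 mg/L.
As CaCO₃: 16.96 mg/L × 56,018 L = 950.1 g; ÷ 50 g/eq ÷ 2 = 9.501 mol Na₂CO₃.
Mass: 9.501 × 106 = 1007 g.

1.01 kg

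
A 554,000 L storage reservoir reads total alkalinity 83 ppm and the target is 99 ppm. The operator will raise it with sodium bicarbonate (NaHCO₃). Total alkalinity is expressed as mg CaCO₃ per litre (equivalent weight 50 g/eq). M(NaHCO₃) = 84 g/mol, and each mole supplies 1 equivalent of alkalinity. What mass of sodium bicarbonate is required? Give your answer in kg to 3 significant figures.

Alkalinity to add: (99 − 83) = 16 mg/L as CaCO₃ × 554,000 L = 8864 g as CaCO₃.
Equivalents: 8864 g ÷ 50 g/eq = 177.3 eq.
NaHCO₃ supplies 1 eq per mole → 177.3 mol.
Mass: 177.3 mol × 84 g/mol = 14,890 g.

14.9 kg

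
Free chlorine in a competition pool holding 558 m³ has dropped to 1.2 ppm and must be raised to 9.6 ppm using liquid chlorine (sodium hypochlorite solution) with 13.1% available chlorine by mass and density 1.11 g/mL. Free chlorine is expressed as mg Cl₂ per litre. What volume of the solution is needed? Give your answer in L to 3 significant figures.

32.2 L

Volume: 558 m³ = 558,000 L.
Chlorine deficit: 9.6 − 1.2 = 8.4 ppm = 8.4 mg/L as Cl₂.
Cl₂ equivalent needed: 8.4 mg/L × 558,000 L = 4,687,000 mg = 4687 g.
Product at 13.1% available chlorine: 4687 / 0.131 = 35,780 g.
Volume at density 1.11 g/mL: 35,780 g ÷ 1.11 g/mL = 32,230 mL.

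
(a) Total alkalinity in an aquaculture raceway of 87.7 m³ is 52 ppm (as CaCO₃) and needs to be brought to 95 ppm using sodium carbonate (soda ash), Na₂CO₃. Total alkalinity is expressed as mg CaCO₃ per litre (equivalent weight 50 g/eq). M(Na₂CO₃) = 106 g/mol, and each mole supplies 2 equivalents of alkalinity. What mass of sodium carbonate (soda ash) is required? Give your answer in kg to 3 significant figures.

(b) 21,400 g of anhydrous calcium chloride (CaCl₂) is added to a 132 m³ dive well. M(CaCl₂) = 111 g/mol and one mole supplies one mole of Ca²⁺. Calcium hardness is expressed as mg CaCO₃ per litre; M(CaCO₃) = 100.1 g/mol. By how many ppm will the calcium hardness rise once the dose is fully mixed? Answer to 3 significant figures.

(a) 4.00 kg; (b) 146 ppm

(a) Volume: 87.7 m³ = 87,700 L.
(a) Alkalinity to add: (95 − 52) = 43 mg/L as CaCO₃ × 87,700 L = 3771 g as CaCO₃.
(a) Equivalents: 3771 g ÷ 50 g/eq = 75.42 eq.
(a) Each mole of Na₂CO₃ supplies 2 eq, so 75.42 / 2 = 37.71 mol.
(a) Mass: 37.71 mol × 106 g/mol = 3997 g.

(b) Volume: 132 m³ = 132,000 L.
(b) Moles of Ca²⁺: 21,400 g ÷ 111 g/mol = 192.8 mol.
(b) As CaCO₃: 192.8 mol × 100.1 g/mol = 19,300 g.
(b) Rise: 19,300 g / 132,000 L × 1000 = 146.2 mg/L.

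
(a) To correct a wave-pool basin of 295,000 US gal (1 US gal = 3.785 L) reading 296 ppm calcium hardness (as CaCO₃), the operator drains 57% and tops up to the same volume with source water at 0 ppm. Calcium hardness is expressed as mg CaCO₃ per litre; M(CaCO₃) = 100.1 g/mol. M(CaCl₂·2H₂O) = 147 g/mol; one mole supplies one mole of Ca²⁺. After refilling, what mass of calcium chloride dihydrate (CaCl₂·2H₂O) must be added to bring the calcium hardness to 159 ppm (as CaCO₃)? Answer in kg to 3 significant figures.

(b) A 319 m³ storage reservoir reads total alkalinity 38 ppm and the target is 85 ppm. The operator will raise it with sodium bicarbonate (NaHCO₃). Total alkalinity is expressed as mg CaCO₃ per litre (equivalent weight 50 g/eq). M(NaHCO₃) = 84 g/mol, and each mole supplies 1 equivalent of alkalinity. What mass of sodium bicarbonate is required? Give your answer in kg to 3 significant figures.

(a) 52.0 kg; (b) 25.2 kg

(a) Volume: 295,000 US gal × 3.785 L/gal = 1,116,575 L.
(a) After draining 57% and refilling: 296 × 0.43 + 0 × 0.57 = 127.28 ppm.
(a) Deficit to target: 159 − 127.28 = 31.72 mg/L.
(a) As CaCO₃: 31.72 mg/L × 1,116,575 L = 35,420 g; ÷ 100.1 = 353.8 mol Ca²⁺.
(a) Mass: 353.8 × 147 = 52,010 g.

(b) Volume: 319 m³ = 319,000 L.
(b) Alkalinity to add: (85 − 38) = 47 mg/L as CaCO₃ × 319,000 L = 14,990 g as CaCO₃.
(b) Equivalents: 14,990 g ÷ 50 g/eq = 299.9 eq.
(b) NaHCO₃ supplies 1 eq per mole → 299.9 mol.
(b) Mass: 299.9 mol × 84 g/mol = 25,190 g.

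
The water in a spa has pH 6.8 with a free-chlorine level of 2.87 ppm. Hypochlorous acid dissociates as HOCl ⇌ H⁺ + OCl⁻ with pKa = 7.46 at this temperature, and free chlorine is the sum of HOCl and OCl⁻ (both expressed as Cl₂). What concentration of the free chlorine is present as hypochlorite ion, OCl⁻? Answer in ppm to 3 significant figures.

0.515 ppm

[OCl⁻]/[HOCl] = 10^(pH − pKa) = 10^(6.8 − 7.46) = 10^-0.66 = 0.2188.
Fraction as HOCl = 1 / (1 + 0.2188) = 0.8205.
OCl⁻ = (1 − 0.8205) × 2.87 ppm = 0.5152 ppm.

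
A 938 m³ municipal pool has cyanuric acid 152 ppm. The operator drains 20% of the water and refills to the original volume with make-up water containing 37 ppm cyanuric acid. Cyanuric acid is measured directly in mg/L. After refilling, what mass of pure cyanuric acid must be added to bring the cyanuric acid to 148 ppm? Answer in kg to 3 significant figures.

17.8 kg

Volume: 938 m³ = 938,000 L.
After draining 20% and refilling: 152 × 0.80 + 37 × 0.20 = 129 ppm.
Deficit to target: 148 − 129 = 19 mg/L.
Mass: 19 mg/L × 938,000 L = 17,820 g cyanuric acid.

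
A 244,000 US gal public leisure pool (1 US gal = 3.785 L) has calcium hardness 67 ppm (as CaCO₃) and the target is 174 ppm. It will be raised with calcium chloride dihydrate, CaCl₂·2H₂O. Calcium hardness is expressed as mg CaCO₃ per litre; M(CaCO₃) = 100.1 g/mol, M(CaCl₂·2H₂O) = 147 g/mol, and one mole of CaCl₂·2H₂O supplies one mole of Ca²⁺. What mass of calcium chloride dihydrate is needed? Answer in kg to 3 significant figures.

Volume: 244,000 US gal × 3.785 L/gal = 923,540 L.
Hardness to add: (174 − 67) = 107 mg/L as CaCO₃ × 923,540 L = 98,820 g as CaCO₃.
Moles of Ca²⁺ (1 mol Ca²⁺ ≡ 1 mol CaCO₃): 98,820 / 100.1 g/mol = 987.2 mol.
Mass of CaCl₂·2H₂O: 987.2 × 147 = 145,100 g.

145 kg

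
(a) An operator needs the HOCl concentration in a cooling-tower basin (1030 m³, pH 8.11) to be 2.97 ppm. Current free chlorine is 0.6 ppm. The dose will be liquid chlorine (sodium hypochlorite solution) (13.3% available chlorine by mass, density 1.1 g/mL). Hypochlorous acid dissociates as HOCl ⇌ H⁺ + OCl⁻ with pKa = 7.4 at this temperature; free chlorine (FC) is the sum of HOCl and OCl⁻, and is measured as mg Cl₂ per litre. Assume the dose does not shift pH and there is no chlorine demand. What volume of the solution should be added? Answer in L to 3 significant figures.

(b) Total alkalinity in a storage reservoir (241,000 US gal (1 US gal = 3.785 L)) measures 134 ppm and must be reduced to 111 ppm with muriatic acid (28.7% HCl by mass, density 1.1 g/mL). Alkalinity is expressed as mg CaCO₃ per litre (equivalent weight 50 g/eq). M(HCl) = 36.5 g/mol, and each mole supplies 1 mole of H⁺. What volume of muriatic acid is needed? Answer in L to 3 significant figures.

(a) Volume: 1030 m³ = 1,030,000 L.
(a) [OCl⁻]/[HOCl] = 10^(pH − pKa) = 10^(8.11 − 7.4) = 5.129; fraction as HOCl = 1/(1 + 5.129) = 0.1632.
(a) Free chlorine required for 2.97 ppm HOCl: 2.97 / 0.1632 = 18.2 ppm.
(a) FC to add: 18.2 − 0.6 = 17.6 mg/L as Cl₂.
(a) Cl₂ equivalent: 17.6 mg/L × 1,030,000 L = 18,130 g.
(a) Product at 13.3% available Cl: 18,130 / 0.133 = 136,300 g.
(a) Volume: 136,300 g ÷ 1.1 g/mL = 123,900 mL.

(b) Volume: 241,000 US gal × 3.785 L/gal = 912,185 L.
(b) Alkalinity to neutralize: (134 − 111) = 23 mg/L as CaCO₃ × 912,185 L = 20,980 g as CaCO₃.
(b) Equivalents of H⁺ required: 20,980 ÷ 50 g/eq = 419.6 eq = 419.6 mol HCl.
(b) Mass of HCl: 419.6 × 36.5 = 15,320 g.
(b) Mass of 28.7% solution: 15,320 / 0.287 = 53,360 g.
(b) Volume: 53,360 g ÷ 1.1 g/mL = 48,510 mL.

(a) 124 L; (b) 48.5 L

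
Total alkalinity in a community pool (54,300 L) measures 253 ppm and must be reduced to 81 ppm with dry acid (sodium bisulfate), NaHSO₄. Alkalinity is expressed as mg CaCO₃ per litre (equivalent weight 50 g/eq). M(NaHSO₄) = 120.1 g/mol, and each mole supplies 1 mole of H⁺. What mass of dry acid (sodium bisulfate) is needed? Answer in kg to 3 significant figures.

22.4 kg

Alkalinity to neutralize: (253 − 81) = 172 mg/L as CaCO₃ × 54,300 L = 9340 g as CaCO₃.
Equivalents of H⁺ required: 9340 ÷ 50 g/eq = 186.8 eq = 186.8 mol NaHSO₄.
Mass of NaHSO₄: 186.8 × 120.1 = 22,430 g.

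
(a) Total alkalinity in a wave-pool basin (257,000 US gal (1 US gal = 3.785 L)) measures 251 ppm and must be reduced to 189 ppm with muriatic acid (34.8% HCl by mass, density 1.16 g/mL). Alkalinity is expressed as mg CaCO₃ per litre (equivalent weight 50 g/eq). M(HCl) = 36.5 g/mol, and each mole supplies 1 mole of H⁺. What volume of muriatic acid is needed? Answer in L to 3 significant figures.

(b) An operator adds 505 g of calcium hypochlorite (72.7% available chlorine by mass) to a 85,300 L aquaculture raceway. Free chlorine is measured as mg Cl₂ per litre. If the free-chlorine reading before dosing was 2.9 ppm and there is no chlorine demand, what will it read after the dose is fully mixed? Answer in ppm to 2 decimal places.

(a) 109 L; (b) 7.20 ppm

(a) Volume: 257,000 US gal × 3.785 L/gal = 972,745 L.
(a) Alkalinity to neutralize: (251 − 189) = 62 mg/L as CaCO₃ × 972,745 L = 60,310 g as CaCO₃.
(a) Equivalents of H⁺ required: 60,310 ÷ 50 g/eq = 1206 eq = 1206 mol HCl.
(a) Mass of HCl: 1206 × 36.5 = 44,030 g.
(a) Mass of 34.8% solution: 44,030 / 0.348 = 126,500 g.
(a) Volume: 126,500 g ÷ 1.16 g/mL = 109,100 mL.

(b) Available chlorine delivered: 505 g × 0.727 = 367.1 g as Cl₂.
(b) Concentration rise: 367.1 g / 85,300 L = 4.304 mg/L = 4.30 ppm.
(b) Final FC: 2.9 + 4.30 = 7.20 ppm.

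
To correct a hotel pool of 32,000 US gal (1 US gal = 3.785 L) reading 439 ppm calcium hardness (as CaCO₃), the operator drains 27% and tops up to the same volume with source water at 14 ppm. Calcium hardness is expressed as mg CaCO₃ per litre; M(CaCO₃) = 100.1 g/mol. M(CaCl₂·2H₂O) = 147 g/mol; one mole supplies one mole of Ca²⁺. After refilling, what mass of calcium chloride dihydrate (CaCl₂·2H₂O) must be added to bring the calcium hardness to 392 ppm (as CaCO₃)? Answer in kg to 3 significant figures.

Volume: 32,000 US gal × 3.785 L/gal = 121,120 L.
After draining 27% and refilling: 439 × 0.73 + 14 × 0.27 = 324.25 ppm.
Deficit to target: 392 − 324.25 = 67.75 mg/L.
As CaCO₃: 67.75 mg/L × 121,120 L = 8206 g; ÷ 100.1 = 81.98 mol Ca²⁺.
Mass: 81.98 × 147 = 12,050 g.

12.1 kg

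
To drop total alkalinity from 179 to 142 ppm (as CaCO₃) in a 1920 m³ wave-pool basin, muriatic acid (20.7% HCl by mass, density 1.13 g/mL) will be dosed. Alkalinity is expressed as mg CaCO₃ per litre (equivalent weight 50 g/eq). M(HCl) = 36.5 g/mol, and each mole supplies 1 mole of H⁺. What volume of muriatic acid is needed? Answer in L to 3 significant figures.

Volume: 1920 m³ = 1,920,000 L.
Alkalinity to neutralize: (179 − 142) = 37 mg/L as CaCO₃ × 1,920,000 L = 71,040 g as CaCO₃.
Equivalents of H⁺ required: 71,040 ÷ 50 g/eq = 1421 eq = 1421 mol HCl.
Mass of HCl: 1421 × 36.5 = 51,860 g.
Mass of 20.7% solution: 51,860 / 0.207 = 250,500 g.
Volume: 250,500 g ÷ 1.13 g/mL = 221,700 mL.

222 L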